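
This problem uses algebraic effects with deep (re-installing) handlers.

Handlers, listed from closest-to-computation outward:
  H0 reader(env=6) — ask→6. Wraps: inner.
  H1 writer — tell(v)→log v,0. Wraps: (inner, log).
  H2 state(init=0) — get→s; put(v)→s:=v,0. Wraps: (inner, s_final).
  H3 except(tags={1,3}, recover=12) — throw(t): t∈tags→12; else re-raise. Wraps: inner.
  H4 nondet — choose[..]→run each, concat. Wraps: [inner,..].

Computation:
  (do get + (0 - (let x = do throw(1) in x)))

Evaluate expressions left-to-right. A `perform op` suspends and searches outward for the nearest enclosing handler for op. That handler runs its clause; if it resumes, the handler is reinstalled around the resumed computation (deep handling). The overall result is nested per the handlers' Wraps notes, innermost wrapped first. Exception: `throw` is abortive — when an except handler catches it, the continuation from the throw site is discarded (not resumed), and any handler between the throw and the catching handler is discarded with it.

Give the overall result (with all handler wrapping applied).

Answer: [12]

Working:
get @ H2 ⇒ 0
throw(1) @ H3 caught ⇒ 12
H4 returns [12]
= [12]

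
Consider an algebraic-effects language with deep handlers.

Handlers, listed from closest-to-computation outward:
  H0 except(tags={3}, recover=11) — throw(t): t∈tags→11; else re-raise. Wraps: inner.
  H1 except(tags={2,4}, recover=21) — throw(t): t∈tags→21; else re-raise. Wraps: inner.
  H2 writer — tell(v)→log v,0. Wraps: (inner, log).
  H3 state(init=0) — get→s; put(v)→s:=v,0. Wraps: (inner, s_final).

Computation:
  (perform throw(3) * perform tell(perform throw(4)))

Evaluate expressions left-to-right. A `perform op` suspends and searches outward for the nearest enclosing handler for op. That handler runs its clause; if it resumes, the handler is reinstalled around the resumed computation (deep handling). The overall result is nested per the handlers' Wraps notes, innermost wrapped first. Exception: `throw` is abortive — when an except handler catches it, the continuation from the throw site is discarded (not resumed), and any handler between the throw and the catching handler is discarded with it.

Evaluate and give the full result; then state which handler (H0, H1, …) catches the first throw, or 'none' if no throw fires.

Step-by-step:
throw(3) @ H0 caught ⇒ 11
H1 returns 11
H2 returns (11, ())
H3 returns ((11, ()), 0)
= ((11, ()), 0)

Answer: ((11, ()), 0) ; first throw caught by: H0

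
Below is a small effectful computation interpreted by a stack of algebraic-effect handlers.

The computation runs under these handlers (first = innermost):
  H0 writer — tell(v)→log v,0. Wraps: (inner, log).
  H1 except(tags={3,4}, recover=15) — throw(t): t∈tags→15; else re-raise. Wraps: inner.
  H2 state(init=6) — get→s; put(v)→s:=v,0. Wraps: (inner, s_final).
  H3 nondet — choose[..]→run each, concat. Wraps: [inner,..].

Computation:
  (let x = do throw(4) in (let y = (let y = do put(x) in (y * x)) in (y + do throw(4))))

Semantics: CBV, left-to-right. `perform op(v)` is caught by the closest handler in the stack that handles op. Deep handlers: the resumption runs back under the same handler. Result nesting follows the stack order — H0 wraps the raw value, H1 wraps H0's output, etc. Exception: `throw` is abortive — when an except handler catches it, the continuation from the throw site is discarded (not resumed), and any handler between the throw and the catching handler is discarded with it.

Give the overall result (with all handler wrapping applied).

Answer: [(15, 6)]

Evaluation trace:
throw(4) @ H1 caught ⇒ 15
H2 returns (15, 6)
H3 returns [(15, 6)]
= [(15, 6)]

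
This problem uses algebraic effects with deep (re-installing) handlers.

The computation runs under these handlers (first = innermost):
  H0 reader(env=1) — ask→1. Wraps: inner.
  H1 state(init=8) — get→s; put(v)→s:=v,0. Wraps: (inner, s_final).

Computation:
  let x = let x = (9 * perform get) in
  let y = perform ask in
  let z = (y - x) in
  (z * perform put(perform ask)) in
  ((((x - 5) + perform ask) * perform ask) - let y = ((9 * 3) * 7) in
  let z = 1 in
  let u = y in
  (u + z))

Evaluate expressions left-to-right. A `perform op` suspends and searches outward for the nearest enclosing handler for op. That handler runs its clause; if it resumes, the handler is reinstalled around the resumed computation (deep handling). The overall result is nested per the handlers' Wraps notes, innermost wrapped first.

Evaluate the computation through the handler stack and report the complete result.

Answer: (-194, 1)

Evaluation trace:
get @ H1 ⇒ 8
ask @ H0 ⇒ 1
ask @ H0 ⇒ 1
put(1) @ H1 ⇒ s:=1
ask @ H0 ⇒ 1
ask @ H0 ⇒ 1
H0 returns -194
H1 returns (-194, 1)
= (-194, 1)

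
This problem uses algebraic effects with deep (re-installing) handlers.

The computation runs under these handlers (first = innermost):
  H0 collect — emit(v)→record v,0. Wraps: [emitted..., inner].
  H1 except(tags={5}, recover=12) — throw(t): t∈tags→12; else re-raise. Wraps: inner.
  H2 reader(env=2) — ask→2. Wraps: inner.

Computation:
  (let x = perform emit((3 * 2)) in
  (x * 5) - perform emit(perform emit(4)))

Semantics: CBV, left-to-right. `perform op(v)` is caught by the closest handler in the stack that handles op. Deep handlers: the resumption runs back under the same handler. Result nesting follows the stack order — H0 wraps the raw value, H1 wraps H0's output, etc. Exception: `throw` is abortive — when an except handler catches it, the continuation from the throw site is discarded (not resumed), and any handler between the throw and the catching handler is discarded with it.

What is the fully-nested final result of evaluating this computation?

Evaluation trace:
emit(6) @ H0 ⇒ out+=6
emit(4) @ H0 ⇒ out+=4
emit(0) @ H0 ⇒ out+=0
H0 returns [6, 4, 0, 0]
H1 returns [6, 4, 0, 0]
H2 returns [6, 4, 0, 0]
= [6, 4, 0, 0]

Answer: [6, 4, 0, 0]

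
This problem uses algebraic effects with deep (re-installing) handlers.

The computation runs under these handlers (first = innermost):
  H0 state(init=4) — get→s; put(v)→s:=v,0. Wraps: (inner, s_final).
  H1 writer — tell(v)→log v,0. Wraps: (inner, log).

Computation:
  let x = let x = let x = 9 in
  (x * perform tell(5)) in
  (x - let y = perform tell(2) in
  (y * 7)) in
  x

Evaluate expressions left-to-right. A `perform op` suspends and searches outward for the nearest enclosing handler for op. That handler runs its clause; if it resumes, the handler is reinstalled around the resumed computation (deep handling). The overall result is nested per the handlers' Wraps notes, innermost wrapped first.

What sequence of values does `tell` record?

Step-by-step:
tell(5) @ H1 ⇒ log+=5
tell(2) @ H1 ⇒ log+=2
H0 returns (0, 4)
H1 returns ((0, 4), (5, 2))
= ((0, 4), (5, 2))

Answer: (5, 2)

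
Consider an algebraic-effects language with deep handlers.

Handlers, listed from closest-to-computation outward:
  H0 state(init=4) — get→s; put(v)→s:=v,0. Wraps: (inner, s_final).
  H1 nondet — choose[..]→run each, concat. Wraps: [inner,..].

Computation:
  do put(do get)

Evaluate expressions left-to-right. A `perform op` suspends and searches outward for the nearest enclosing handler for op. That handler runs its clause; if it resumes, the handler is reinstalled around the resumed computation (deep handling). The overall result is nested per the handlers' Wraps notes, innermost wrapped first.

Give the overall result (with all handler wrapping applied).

Answer: [(0, 4)]

Evaluation trace:
get @ H0 ⇒ 4
put(4) @ H0 ⇒ s:=4
H0 returns (0, 4)
H1 returns [(0, 4)]
= [(0, 4)]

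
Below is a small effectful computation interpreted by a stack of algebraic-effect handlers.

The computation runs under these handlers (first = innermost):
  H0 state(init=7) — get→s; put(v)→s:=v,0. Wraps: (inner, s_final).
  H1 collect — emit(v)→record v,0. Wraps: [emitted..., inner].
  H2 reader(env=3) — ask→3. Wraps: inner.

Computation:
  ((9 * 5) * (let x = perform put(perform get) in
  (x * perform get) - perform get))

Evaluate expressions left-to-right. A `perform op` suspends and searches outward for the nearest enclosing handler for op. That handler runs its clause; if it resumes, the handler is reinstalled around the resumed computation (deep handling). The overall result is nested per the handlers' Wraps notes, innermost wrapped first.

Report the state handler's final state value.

Working:
get @ H0 ⇒ 7
put(7) @ H0 ⇒ s:=7
get @ H0 ⇒ 7
get @ H0 ⇒ 7
H0 returns (-315, 7)
H1 returns [(-315, 7)]
H2 returns [(-315, 7)]
= [(-315, 7)]

Answer: 7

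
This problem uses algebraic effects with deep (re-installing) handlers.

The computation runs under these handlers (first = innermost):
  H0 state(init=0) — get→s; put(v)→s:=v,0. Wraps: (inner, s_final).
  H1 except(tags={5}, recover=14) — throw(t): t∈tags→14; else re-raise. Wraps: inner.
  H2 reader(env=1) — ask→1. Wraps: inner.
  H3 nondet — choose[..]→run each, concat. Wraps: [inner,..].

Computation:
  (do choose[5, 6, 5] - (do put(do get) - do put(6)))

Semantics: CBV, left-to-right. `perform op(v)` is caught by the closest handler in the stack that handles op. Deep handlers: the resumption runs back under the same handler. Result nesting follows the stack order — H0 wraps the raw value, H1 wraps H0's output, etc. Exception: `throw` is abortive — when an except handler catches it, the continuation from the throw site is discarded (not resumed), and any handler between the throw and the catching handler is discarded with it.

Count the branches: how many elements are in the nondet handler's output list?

Evaluation trace:
choose[5, 6, 5] @ H3
  branch[0] choose=5:
    get @ H0 ⇒ 0
    put(0) @ H0 ⇒ s:=0
    put(6) @ H0 ⇒ s:=6
    H0 returns (5, 6)
    H1 returns (5, 6)
    H2 returns (5, 6)
    H3 returns [(5, 6)]
  branch[1] choose=6:
    get @ H0 ⇒ 0
    put(0) @ H0 ⇒ s:=0
    put(6) @ H0 ⇒ s:=6
    H0 returns (6, 6)
    H1 returns (6, 6)
    H2 returns (6, 6)
    H3 returns [(6, 6)]
  branch[2] choose=5:
    get @ H0 ⇒ 0
    put(0) @ H0 ⇒ s:=0
    put(6) @ H0 ⇒ s:=6
    H0 returns (5, 6)
    H1 returns (5, 6)
    H2 returns (5, 6)
    H3 returns [(5, 6)]
= [(5, 6), (6, 6), (5, 6)]

Answer: 3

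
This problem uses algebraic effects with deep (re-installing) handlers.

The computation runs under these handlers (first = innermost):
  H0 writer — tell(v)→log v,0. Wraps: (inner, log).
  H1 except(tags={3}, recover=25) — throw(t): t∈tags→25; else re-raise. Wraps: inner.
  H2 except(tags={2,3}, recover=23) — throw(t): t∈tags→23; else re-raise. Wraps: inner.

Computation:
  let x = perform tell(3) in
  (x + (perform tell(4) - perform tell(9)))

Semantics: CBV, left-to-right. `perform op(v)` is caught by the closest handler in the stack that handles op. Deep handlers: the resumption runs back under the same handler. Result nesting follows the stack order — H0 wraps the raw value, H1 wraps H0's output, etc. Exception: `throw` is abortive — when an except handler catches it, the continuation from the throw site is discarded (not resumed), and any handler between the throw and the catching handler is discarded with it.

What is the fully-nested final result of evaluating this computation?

Step-by-step:
tell(3) @ H0 ⇒ log+=3
tell(4) @ H0 ⇒ log+=4
tell(9) @ H0 ⇒ log+=9
H0 returns (0, (3, 4, 9))
H1 returns (0, (3, 4, 9))
H2 returns (0, (3, 4, 9))
= (0, (3, 4, 9))

Answer: (0, (3, 4, 9))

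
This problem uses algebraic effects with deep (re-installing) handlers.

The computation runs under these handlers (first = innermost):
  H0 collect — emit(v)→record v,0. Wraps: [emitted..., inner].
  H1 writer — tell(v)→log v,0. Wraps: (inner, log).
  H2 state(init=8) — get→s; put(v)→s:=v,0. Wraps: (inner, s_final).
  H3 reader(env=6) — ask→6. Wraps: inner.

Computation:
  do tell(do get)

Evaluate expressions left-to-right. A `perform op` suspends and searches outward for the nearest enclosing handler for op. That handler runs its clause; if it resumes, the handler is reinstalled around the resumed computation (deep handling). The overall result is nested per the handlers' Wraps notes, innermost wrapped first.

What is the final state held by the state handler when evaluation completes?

Evaluation trace:
get @ H2 ⇒ 8
tell(8) @ H1 ⇒ log+=8
H0 returns [0]
H1 returns ([0], (8))
H2 returns (([0], (8)), 8)
H3 returns (([0], (8)), 8)
= (([0], (8)), 8)

Answer: 8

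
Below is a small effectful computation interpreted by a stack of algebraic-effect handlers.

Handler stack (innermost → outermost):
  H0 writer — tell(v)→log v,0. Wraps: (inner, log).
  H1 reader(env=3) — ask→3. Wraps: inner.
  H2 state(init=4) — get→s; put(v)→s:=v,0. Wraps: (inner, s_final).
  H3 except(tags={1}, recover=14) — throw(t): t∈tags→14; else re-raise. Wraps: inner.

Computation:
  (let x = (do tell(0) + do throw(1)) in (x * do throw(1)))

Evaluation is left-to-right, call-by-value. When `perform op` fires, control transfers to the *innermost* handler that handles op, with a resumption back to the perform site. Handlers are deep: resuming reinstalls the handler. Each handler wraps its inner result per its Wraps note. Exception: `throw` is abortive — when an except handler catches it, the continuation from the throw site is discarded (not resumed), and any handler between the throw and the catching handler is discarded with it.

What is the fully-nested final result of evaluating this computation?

Answer: 14

Evaluation trace:
tell(0) @ H0 ⇒ log+=0
throw(1) @ H3 caught ⇒ 14
= 14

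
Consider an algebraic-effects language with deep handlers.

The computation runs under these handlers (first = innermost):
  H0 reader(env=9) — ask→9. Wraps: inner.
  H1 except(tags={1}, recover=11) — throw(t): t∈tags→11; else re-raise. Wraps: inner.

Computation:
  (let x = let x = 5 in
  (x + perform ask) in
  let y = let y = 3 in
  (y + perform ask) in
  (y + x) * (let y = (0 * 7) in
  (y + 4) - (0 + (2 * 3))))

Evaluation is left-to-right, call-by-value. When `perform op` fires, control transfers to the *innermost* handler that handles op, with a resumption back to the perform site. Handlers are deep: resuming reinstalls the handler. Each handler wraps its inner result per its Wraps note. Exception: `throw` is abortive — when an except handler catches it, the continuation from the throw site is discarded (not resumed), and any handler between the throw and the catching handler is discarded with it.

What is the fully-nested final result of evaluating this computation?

Step-by-step:
ask @ H0 ⇒ 9
ask @ H0 ⇒ 9
H0 returns -52
H1 returns -52
= -52

Answer: -52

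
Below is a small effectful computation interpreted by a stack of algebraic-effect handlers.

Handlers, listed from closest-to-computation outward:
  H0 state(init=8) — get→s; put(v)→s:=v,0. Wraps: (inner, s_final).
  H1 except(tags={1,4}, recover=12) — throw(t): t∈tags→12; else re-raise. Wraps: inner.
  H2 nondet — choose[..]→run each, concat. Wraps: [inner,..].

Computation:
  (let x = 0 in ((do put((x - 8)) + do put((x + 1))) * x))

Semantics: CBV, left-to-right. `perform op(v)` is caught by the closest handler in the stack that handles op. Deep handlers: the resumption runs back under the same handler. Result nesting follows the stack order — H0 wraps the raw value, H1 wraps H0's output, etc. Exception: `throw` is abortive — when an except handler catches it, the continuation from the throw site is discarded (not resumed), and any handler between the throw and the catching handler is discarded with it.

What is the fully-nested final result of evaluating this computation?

Answer: [(0, 1)]

Evaluation trace:
put(-8) @ H0 ⇒ s:=-8
put(1) @ H0 ⇒ s:=1
H0 returns (0, 1)
H1 returns (0, 1)
H2 returns [(0, 1)]
= [(0, 1)]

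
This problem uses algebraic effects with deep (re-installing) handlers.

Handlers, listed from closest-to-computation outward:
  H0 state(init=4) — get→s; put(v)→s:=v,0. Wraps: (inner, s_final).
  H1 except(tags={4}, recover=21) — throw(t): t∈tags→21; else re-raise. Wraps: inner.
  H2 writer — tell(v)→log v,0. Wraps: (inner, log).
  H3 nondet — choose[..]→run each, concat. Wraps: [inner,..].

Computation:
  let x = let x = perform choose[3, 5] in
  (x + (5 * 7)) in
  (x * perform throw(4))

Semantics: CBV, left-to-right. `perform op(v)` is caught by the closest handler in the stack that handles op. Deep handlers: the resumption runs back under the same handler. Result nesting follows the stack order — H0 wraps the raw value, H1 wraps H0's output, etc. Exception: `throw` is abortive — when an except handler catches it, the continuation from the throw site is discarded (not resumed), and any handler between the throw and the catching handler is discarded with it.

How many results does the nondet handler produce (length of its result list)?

Evaluation trace:
choose[3, 5] @ H3
  branch[0] choose=3:
    throw(4) @ H1 caught ⇒ 21
    H2 returns (21, ())
    H3 returns [(21, ())]
  branch[1] choose=5:
    throw(4) @ H1 caught ⇒ 21
    H2 returns (21, ())
    H3 returns [(21, ())]
= [(21, ()), (21, ())]

Answer: 2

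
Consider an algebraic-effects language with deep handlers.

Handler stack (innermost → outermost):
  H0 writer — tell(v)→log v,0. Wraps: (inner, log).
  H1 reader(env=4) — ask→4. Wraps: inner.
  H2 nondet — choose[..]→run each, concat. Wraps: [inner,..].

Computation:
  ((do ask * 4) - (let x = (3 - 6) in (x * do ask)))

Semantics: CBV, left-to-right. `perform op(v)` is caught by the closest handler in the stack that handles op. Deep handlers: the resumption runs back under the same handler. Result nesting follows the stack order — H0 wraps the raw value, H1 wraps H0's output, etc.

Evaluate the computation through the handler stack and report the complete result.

Answer: [(28, ())]

Working:
ask @ H1 ⇒ 4
ask @ H1 ⇒ 4
H0 returns (28, ())
H1 returns (28, ())
H2 returns [(28, ())]
= [(28, ())]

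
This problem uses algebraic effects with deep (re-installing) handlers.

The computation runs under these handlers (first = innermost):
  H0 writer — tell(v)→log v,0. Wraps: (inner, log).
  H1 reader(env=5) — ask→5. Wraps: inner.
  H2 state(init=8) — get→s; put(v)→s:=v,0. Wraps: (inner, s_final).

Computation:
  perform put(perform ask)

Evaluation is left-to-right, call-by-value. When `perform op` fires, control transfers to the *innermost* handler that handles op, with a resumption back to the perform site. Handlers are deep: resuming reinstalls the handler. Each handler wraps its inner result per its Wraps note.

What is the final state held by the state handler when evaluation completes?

Answer: 5

Evaluation trace:
ask @ H1 ⇒ 5
put(5) @ H2 ⇒ s:=5
H0 returns (0, ())
H1 returns (0, ())
H2 returns ((0, ()), 5)
= ((0, ()), 5)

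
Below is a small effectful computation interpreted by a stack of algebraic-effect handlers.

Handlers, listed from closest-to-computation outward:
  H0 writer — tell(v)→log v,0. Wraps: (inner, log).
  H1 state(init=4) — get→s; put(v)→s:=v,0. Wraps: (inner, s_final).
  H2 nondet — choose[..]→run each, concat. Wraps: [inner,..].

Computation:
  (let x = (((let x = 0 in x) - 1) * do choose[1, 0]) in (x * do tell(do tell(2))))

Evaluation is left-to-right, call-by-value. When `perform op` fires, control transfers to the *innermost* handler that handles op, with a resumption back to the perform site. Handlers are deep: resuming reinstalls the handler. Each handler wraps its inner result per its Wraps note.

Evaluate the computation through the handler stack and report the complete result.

Step-by-step:
choose[1, 0] @ H2
  branch[0] choose=1:
    tell(2) @ H0 ⇒ log+=2
    tell(0) @ H0 ⇒ log+=0
    H0 returns (0, (2, 0))
    H1 returns ((0, (2, 0)), 4)
    H2 returns [((0, (2, 0)), 4)]
  branch[1] choose=0:
    tell(2) @ H0 ⇒ log+=2
    tell(0) @ H0 ⇒ log+=0
    H0 returns (0, (2, 0))
    H1 returns ((0, (2, 0)), 4)
    H2 returns [((0, (2, 0)), 4)]
= [((0, (2, 0)), 4), ((0, (2, 0)), 4)]

Answer: [((0, (2, 0)), 4), ((0, (2, 0)), 4)]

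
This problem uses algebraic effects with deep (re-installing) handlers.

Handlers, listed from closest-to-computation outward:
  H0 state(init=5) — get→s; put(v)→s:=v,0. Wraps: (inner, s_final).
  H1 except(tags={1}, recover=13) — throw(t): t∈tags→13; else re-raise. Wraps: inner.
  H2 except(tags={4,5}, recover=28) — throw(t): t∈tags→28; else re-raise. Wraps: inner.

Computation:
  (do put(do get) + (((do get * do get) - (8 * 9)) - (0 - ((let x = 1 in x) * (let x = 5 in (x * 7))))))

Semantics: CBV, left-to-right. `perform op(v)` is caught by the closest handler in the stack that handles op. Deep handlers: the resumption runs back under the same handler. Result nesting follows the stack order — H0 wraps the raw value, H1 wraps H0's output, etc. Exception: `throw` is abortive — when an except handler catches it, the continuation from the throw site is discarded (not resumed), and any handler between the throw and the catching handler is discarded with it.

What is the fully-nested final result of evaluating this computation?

Step-by-step:
get @ H0 ⇒ 5
put(5) @ H0 ⇒ s:=5
get @ H0 ⇒ 5
get @ H0 ⇒ 5
H0 returns (-12, 5)
H1 returns (-12, 5)
H2 returns (-12, 5)
= (-12, 5)

Answer: (-12, 5)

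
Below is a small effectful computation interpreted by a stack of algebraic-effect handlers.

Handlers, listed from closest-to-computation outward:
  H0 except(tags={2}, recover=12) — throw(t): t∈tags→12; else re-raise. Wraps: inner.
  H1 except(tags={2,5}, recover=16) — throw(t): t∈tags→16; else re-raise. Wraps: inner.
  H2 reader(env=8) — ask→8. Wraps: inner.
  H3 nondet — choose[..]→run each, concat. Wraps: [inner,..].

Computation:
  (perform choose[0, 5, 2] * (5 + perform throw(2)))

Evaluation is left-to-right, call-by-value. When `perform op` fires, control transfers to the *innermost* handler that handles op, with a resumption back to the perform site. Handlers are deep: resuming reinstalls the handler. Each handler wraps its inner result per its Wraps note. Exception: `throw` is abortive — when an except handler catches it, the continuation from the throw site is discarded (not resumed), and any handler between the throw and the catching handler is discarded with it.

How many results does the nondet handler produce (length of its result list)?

Evaluation trace:
choose[0, 5, 2] @ H3
  branch[0] choose=0:
    throw(2) @ H0 caught ⇒ 12
    H1 returns 12
    H2 returns 12
    H3 returns [12]
  branch[1] choose=5:
    throw(2) @ H0 caught ⇒ 12
    H1 returns 12
    H2 returns 12
    H3 returns [12]
  branch[2] choose=2:
    throw(2) @ H0 caught ⇒ 12
    H1 returns 12
    H2 returns 12
    H3 returns [12]
= [12, 12, 12]

Answer: 3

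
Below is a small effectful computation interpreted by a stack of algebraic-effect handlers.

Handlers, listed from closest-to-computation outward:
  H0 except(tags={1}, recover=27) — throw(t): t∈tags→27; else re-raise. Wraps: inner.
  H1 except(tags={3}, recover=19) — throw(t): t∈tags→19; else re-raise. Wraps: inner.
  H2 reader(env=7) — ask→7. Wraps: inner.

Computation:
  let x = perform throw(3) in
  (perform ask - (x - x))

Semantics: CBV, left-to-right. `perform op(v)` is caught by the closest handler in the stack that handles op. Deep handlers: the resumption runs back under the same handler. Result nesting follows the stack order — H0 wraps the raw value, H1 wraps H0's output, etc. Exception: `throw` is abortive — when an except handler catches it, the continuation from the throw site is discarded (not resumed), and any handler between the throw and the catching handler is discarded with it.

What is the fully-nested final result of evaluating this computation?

Step-by-step:
throw(3) @ H0 re-raised
throw(3) @ H1 caught ⇒ 19
H2 returns 19
= 19

Answer: 19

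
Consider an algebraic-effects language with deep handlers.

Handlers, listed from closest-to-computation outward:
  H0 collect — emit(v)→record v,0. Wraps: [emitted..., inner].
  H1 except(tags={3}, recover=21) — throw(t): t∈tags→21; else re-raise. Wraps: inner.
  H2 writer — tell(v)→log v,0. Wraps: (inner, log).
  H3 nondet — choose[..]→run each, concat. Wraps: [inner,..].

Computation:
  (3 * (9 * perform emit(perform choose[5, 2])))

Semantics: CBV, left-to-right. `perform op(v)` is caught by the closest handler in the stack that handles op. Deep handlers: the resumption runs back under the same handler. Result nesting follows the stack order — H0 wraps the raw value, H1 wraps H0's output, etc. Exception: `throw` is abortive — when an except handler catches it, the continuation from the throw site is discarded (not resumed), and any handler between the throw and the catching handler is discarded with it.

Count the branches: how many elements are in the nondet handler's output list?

Answer: 2

Working:
choose[5, 2] @ H3
  branch[0] choose=5:
    emit(5) @ H0 ⇒ out+=5
    H0 returns [5, 0]
    H1 returns [5, 0]
    H2 returns ([5, 0], ())
    H3 returns [([5, 0], ())]
  branch[1] choose=2:
    emit(2) @ H0 ⇒ out+=2
    H0 returns [2, 0]
    H1 returns [2, 0]
    H2 returns ([2, 0], ())
    H3 returns [([2, 0], ())]
= [([5, 0], ()), ([2, 0], ())]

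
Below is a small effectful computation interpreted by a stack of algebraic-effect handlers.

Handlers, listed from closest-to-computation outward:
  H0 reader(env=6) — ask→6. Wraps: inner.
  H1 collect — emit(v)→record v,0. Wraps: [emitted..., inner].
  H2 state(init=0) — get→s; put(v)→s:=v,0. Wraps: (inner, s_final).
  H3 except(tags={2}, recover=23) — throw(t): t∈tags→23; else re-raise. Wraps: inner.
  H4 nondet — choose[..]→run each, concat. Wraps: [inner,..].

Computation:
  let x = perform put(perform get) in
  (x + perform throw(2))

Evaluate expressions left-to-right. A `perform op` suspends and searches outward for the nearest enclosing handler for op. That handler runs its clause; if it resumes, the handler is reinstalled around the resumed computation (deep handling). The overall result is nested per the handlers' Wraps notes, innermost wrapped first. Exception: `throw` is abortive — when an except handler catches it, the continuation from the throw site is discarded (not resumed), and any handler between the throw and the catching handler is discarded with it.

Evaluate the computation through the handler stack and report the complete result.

Evaluation trace:
get @ H2 ⇒ 0
put(0) @ H2 ⇒ s:=0
throw(2) @ H3 caught ⇒ 23
H4 returns [23]
= [23]

Answer: [23]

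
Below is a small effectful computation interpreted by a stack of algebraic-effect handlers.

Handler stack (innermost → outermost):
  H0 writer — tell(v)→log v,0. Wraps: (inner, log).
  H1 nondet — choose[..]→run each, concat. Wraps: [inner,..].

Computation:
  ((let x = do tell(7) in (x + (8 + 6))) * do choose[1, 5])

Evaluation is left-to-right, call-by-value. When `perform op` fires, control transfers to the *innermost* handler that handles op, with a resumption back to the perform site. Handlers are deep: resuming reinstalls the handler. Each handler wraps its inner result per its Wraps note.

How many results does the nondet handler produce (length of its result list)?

Step-by-step:
tell(7) @ H0 ⇒ log+=7
choose[1, 5] @ H1
  branch[0] choose=1:
    H0 returns (14, (7))
    H1 returns [(14, (7))]
  branch[1] choose=5:
    H0 returns (70, (7))
    H1 returns [(70, (7))]
= [(14, (7)), (70, (7))]

Answer: 2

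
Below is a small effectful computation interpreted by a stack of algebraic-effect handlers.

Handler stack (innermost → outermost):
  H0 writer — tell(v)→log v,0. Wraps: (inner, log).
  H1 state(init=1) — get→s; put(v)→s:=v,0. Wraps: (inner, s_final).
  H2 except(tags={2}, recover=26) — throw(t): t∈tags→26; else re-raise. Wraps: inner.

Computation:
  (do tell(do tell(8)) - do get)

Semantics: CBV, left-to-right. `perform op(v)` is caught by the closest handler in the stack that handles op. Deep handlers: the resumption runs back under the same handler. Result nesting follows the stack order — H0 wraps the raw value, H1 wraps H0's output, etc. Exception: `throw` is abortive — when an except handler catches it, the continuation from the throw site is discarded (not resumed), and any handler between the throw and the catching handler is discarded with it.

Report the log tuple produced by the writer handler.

Evaluation trace:
tell(8) @ H0 ⇒ log+=8
tell(0) @ H0 ⇒ log+=0
get @ H1 ⇒ 1
H0 returns (-1, (8, 0))
H1 returns ((-1, (8, 0)), 1)
H2 returns ((-1, (8, 0)), 1)
= ((-1, (8, 0)), 1)

Answer: (8, 0)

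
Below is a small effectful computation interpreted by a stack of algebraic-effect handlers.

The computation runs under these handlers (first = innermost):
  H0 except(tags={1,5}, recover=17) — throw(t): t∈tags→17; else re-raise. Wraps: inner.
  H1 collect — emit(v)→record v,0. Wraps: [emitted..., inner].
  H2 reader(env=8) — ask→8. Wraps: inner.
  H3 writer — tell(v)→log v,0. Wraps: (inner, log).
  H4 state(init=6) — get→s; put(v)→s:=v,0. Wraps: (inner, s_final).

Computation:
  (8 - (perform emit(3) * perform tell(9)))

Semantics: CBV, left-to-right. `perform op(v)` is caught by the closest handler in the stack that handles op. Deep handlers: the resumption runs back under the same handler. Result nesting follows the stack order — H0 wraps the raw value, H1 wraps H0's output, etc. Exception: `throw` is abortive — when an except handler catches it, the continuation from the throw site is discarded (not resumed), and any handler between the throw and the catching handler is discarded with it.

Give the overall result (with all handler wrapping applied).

Answer: (([3, 8], (9)), 6)

Evaluation trace:
emit(3) @ H1 ⇒ out+=3
tell(9) @ H3 ⇒ log+=9
H0 returns 8
H1 returns [3, 8]
H2 returns [3, 8]
H3 returns ([3, 8], (9))
H4 returns (([3, 8], (9)), 6)
= (([3, 8], (9)), 6)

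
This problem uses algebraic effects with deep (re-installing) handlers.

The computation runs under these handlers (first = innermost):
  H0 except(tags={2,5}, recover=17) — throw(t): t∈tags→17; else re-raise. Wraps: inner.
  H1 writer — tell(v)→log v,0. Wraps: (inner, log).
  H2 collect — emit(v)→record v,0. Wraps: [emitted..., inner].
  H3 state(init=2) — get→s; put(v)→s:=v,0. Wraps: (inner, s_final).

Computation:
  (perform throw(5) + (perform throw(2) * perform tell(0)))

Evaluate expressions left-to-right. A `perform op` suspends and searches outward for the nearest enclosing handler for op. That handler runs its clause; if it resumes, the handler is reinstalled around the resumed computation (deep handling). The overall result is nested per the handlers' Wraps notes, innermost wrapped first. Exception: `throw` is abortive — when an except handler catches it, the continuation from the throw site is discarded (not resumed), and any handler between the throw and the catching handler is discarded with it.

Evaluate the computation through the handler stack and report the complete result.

Evaluation trace:
throw(5) @ H0 caught ⇒ 17
H1 returns (17, ())
H2 returns [(17, ())]
H3 returns ([(17, ())], 2)
= ([(17, ())], 2)

Answer: ([(17, ())], 2)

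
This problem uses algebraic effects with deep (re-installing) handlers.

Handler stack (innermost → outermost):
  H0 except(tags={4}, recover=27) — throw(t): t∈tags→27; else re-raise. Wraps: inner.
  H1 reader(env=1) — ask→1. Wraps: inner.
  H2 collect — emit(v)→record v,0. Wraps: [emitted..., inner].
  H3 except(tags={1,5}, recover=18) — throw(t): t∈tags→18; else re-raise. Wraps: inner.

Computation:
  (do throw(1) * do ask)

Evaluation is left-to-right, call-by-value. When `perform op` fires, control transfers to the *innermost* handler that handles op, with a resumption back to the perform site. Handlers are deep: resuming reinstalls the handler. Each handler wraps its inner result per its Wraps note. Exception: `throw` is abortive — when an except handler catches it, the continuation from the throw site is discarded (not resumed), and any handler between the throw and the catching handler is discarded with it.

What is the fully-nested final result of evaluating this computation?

Evaluation trace:
throw(1) @ H0 re-raised
throw(1) @ H3 caught ⇒ 18
= 18

Answer: 18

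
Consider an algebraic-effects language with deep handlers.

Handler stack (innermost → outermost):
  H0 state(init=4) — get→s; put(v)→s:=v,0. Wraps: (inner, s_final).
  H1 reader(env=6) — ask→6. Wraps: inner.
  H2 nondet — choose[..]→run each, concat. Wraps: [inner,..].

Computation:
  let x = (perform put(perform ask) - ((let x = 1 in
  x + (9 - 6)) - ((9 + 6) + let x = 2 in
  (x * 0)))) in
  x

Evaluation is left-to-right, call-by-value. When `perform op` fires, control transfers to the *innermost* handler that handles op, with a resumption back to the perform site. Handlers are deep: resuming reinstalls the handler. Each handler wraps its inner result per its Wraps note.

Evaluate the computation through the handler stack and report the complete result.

Evaluation trace:
ask @ H1 ⇒ 6
put(6) @ H0 ⇒ s:=6
H0 returns (11, 6)
H1 returns (11, 6)
H2 returns [(11, 6)]
= [(11, 6)]

Answer: [(11, 6)]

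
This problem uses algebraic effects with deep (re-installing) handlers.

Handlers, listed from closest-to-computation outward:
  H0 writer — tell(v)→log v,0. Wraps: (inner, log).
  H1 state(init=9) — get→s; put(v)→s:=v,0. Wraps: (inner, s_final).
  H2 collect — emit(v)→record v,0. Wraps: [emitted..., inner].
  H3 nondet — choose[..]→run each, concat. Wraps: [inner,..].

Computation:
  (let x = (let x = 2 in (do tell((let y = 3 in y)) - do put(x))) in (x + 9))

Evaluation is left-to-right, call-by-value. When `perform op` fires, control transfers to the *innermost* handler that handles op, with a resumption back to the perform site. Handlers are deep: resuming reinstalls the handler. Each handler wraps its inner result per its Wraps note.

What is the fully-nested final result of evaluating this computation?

Evaluation trace:
tell(3) @ H0 ⇒ log+=3
put(2) @ H1 ⇒ s:=2
H0 returns (9, (3))
H1 returns ((9, (3)), 2)
H2 returns [((9, (3)), 2)]
H3 returns [[((9, (3)), 2)]]
= [[((9, (3)), 2)]]

Answer: [[((9, (3)), 2)]]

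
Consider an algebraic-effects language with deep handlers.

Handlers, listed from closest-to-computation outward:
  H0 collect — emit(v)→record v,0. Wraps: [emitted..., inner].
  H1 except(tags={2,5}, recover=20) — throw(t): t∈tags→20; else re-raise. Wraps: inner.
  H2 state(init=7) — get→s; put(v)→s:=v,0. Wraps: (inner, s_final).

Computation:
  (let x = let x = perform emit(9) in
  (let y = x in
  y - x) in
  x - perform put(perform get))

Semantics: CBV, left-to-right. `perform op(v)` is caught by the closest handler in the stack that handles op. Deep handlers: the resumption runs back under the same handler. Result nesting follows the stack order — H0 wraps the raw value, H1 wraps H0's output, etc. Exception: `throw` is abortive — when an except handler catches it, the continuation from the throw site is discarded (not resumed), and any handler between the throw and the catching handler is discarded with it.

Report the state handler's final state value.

Answer: 7

Working:
emit(9) @ H0 ⇒ out+=9
get @ H2 ⇒ 7
put(7) @ H2 ⇒ s:=7
H0 returns [9, 0]
H1 returns [9, 0]
H2 returns ([9, 0], 7)
= ([9, 0], 7)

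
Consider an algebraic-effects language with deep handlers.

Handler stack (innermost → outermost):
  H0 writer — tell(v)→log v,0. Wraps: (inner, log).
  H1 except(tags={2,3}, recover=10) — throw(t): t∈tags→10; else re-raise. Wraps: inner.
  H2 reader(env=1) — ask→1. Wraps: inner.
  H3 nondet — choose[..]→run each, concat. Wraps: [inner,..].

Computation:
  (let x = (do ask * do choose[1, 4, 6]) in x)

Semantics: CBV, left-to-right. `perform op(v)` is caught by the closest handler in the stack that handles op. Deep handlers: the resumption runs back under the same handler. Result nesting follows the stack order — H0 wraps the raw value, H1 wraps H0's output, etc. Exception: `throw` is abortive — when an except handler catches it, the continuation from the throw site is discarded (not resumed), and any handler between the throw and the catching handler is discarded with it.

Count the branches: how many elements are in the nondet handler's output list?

Answer: 3

Step-by-step:
ask @ H2 ⇒ 1
choose[1, 4, 6] @ H3
  branch[0] choose=1:
    H0 returns (1, ())
    H1 returns (1, ())
    H2 returns (1, ())
    H3 returns [(1, ())]
  branch[1] choose=4:
    H0 returns (4, ())
    H1 returns (4, ())
    H2 returns (4, ())
    H3 returns [(4, ())]
  branch[2] choose=6:
    H0 returns (6, ())
    H1 returns (6, ())
    H2 returns (6, ())
    H3 returns [(6, ())]
= [(1, ()), (4, ()), (6, ())]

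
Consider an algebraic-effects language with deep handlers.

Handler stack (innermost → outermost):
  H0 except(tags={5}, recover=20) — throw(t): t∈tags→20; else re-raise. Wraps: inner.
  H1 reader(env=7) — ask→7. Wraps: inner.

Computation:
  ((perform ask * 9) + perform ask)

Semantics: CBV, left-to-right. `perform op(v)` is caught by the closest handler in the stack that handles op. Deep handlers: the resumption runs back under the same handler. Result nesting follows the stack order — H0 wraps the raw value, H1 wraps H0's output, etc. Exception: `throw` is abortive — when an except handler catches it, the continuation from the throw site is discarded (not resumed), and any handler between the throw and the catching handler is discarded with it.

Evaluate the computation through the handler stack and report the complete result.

Step-by-step:
ask @ H1 ⇒ 7
ask @ H1 ⇒ 7
H0 returns 70
H1 returns 70
= 70

Answer: 70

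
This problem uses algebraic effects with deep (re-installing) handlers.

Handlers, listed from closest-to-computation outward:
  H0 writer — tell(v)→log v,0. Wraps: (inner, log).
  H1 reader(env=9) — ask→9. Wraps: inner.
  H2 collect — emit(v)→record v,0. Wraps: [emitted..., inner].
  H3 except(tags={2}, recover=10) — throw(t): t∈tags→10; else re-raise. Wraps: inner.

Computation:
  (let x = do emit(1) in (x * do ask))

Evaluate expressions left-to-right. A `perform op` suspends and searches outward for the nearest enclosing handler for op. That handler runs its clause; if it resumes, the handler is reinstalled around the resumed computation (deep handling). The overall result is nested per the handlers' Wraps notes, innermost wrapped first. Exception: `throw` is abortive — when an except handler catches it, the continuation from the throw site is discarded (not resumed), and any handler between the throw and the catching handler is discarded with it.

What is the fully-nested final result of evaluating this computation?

Step-by-step:
emit(1) @ H2 ⇒ out+=1
ask @ H1 ⇒ 9
H0 returns (0, ())
H1 returns (0, ())
H2 returns [1, (0, ())]
H3 returns [1, (0, ())]
= [1, (0, ())]

Answer: [1, (0, ())]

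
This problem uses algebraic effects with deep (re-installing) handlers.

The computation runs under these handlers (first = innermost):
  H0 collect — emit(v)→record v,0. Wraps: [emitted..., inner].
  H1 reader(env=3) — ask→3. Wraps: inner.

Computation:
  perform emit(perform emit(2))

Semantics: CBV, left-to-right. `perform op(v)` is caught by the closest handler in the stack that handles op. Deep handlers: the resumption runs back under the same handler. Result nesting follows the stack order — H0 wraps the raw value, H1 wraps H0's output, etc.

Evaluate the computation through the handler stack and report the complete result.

Answer: [2, 0, 0]

Working:
emit(2) @ H0 ⇒ out+=2
emit(0) @ H0 ⇒ out+=0
H0 returns [2, 0, 0]
H1 returns [2, 0, 0]
= [2, 0, 0]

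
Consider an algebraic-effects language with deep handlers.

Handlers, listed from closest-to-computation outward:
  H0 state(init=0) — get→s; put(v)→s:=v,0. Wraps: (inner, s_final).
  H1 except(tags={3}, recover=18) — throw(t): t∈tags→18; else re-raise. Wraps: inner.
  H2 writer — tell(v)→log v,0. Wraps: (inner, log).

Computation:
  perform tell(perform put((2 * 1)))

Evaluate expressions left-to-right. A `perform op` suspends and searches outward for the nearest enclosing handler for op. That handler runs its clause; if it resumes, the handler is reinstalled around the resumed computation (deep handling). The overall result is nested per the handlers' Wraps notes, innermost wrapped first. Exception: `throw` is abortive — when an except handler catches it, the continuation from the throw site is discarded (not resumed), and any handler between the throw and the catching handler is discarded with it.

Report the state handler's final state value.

Answer: 2

Step-by-step:
put(2) @ H0 ⇒ s:=2
tell(0) @ H2 ⇒ log+=0
H0 returns (0, 2)
H1 returns (0, 2)
H2 returns ((0, 2), (0))
= ((0, 2), (0))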